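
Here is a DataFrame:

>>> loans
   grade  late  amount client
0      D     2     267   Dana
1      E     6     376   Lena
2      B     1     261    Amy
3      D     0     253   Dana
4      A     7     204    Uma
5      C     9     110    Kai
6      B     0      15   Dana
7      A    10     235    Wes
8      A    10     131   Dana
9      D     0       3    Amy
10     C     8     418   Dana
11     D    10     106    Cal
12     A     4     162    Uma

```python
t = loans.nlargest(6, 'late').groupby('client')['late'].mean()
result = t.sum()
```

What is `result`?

take 6 rows with largest late:
   grade  late  amount client
7      A    10     235    Wes
8      A    10     131   Dana
11     D    10     106    Cal
5      C     9     110    Kai
10     C     8     418   Dana
4      A     7     204    Uma
group by client, mean of late:
client
Cal     10.0
Dana     9.0
Kai      9.0
Uma      7.0
Wes     10.0
Name: late, dtype: float64
Hence 45.0.

45.0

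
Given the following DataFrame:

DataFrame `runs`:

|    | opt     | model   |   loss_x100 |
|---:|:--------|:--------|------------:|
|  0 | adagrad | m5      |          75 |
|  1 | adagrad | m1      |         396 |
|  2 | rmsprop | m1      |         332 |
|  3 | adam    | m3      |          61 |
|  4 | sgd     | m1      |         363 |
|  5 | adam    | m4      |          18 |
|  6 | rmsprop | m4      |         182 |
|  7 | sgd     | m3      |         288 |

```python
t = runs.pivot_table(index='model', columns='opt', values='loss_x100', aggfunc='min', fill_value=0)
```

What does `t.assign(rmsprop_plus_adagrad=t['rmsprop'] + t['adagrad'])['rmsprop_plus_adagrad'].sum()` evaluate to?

pivot: rows=model, cols=opt, min(loss_x100):
opt    adagrad  adam  rmsprop  sgd
model                             
m1         396     0      332  363
m3           0    61        0  288
m4           0    18      182    0
m5          75     0        0    0
add column rmsprop_plus_adagrad = t['rmsprop'] + t['adagrad']:
opt    adagrad  adam  rmsprop  sgd  rmsprop_plus_adagrad
model                                                   
m1         396     0      332  363                   728
m3           0    61        0  288                     0
m4           0    18      182    0                   182
m5          75     0        0    0                    75
sum of column 'rmsprop_plus_adagrad' → 985

985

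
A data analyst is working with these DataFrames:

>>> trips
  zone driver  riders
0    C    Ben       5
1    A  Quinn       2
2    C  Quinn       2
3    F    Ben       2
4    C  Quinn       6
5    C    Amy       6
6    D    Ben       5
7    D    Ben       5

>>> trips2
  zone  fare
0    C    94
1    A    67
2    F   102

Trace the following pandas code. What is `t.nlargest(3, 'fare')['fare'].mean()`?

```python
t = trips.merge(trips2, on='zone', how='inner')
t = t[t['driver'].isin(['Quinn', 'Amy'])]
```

94.0

merge on 'zone' (how='inner') → 6 rows:
  zone driver  riders  fare
0    C    Ben       5    94
1    A  Quinn       2    67
2    C  Quinn       2    94
3    F    Ben       2   102
4    C  Quinn       6    94
5    C    Amy       6    94
filter rows where driver in ['Quinn', 'Amy']:
  zone driver  riders  fare
1    A  Quinn       2    67
2    C  Quinn       2    94
4    C  Quinn       6    94
5    C    Amy       6    94
take 3 rows with largest fare:
  zone driver  riders  fare
2    C  Quinn       2    94
4    C  Quinn       6    94
5    C    Amy       6    94
So mean() = 94.0.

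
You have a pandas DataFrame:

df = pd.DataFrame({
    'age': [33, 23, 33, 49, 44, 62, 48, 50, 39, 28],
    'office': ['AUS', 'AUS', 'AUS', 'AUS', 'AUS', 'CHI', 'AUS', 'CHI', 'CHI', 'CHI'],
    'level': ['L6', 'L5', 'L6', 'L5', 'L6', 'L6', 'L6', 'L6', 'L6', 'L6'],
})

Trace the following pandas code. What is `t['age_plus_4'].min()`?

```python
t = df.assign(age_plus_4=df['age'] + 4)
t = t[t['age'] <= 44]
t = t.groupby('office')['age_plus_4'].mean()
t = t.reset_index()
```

add column age_plus_4 = df['age'] + 4:
   age office level  age_plus_4
0   33    AUS    L6          37
1   23    AUS    L5          27
2   33    AUS    L6          37
3   49    AUS    L5          53
4   44    AUS    L6          48
5   62    CHI    L6          66
6   48    AUS    L6          52
7   50    CHI    L6          54
8   39    CHI    L6          43
9   28    CHI    L6          32
filter rows where age <= 44:
   age office level  age_plus_4
0   33    AUS    L6          37
1   23    AUS    L5          27
2   33    AUS    L6          37
4   44    AUS    L6          48
8   39    CHI    L6          43
9   28    CHI    L6          32
group by office, mean of age_plus_4:
office
AUS    37.25
CHI    37.50
Name: age_plus_4, dtype: float64
reset_index():
  office  age_plus_4
0    AUS       37.25
1    CHI       37.50
Reading off the min of column 'age_plus_4', we get 37.25.

37.25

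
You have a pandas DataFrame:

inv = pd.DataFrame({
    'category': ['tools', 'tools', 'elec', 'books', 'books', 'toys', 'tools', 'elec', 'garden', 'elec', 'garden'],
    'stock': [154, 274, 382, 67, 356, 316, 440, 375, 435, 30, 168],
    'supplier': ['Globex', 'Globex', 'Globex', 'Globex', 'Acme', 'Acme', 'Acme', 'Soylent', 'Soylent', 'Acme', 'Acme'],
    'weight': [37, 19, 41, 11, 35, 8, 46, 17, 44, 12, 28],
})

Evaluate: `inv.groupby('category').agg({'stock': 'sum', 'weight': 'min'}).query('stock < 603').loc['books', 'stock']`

423

group by category: sum(stock), min(weight):
          stock  weight
category               
books       423      11
elec        787      12
garden      603      28
tools       868      19
toys        316       8
filter rows where stock < 603:
          stock  weight
category               
books       423      11
toys        316       8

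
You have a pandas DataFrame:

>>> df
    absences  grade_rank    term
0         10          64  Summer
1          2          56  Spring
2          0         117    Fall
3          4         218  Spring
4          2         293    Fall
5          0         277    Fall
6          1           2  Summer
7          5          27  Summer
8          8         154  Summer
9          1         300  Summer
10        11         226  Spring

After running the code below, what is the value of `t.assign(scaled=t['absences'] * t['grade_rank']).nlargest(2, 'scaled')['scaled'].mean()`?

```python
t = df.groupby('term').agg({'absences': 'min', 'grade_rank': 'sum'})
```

773.5

group by term: min(absences), sum(grade_rank):
        absences  grade_rank
term                        
Fall           0         687
Spring         2         500
Summer         1         547
add column scaled = t['absences'] * t['grade_rank']:
        absences  grade_rank  scaled
term                                
Fall           0         687       0
Spring         2         500    1000
Summer         1         547     547
take 2 rows with largest scaled:
        absences  grade_rank  scaled
term                                
Spring         2         500    1000
Summer         1         547     547
Taking the mean of column 'scaled' gives 773.5.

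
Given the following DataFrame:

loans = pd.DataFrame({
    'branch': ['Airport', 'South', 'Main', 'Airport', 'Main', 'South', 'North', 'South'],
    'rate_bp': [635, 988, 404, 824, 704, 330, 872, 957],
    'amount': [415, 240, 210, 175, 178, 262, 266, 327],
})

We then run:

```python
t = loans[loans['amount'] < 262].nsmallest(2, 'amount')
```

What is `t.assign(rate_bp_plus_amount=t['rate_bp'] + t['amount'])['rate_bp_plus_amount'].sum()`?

filter rows where amount < 262:
    branch  rate_bp  amount
1    South      988     240
2     Main      404     210
3  Airport      824     175
4     Main      704     178
take 2 rows with smallest amount:
    branch  rate_bp  amount
3  Airport      824     175
4     Main      704     178
add column rate_bp_plus_amount = t['rate_bp'] + t['amount']:
    branch  rate_bp  amount  rate_bp_plus_amount
3  Airport      824     175                  999
4     Main      704     178                  882

1881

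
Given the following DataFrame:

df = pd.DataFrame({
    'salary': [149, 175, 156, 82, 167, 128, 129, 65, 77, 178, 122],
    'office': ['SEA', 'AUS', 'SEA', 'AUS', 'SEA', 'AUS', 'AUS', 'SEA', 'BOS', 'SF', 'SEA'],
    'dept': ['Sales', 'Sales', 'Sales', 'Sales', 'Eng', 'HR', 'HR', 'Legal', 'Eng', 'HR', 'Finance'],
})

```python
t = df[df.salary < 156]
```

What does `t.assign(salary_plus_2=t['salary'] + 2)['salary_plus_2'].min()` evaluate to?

filter rows where salary < 156:
    salary office     dept
0      149    SEA    Sales
3       82    AUS    Sales
5      128    AUS       HR
6      129    AUS       HR
7       65    SEA    Legal
8       77    BOS      Eng
10     122    SEA  Finance
add column salary_plus_2 = t['salary'] + 2:
    salary office     dept  salary_plus_2
0      149    SEA    Sales            151
3       82    AUS    Sales             84
5      128    AUS       HR            130
6      129    AUS       HR            131
7       65    SEA    Legal             67
8       77    BOS      Eng             79
10     122    SEA  Finance            124
Finally, min of column 'salary_plus_2' = 67.

67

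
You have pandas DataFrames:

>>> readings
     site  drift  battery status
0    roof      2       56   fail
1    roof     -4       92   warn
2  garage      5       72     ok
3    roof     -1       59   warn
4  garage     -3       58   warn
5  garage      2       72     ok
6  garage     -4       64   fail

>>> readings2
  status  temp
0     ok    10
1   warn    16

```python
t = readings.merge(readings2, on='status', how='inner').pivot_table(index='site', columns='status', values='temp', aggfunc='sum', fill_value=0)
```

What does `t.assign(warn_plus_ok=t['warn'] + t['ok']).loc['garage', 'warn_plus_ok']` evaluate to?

merge on 'status' (how='inner') → 5 rows:
     site  drift  battery status  temp
0    roof     -4       92   warn    16
1  garage      5       72     ok    10
2    roof     -1       59   warn    16
3  garage     -3       58   warn    16
4  garage      2       72     ok    10
pivot: rows=site, cols=status, sum(temp):
status  ok  warn
site            
garage  20    16
roof     0    32
add column warn_plus_ok = t['warn'] + t['ok']:
status  ok  warn  warn_plus_ok
site                          
garage  20    16            36
roof     0    32            32
Then the value at row 'garage', column 'warn_plus_ok': 36

36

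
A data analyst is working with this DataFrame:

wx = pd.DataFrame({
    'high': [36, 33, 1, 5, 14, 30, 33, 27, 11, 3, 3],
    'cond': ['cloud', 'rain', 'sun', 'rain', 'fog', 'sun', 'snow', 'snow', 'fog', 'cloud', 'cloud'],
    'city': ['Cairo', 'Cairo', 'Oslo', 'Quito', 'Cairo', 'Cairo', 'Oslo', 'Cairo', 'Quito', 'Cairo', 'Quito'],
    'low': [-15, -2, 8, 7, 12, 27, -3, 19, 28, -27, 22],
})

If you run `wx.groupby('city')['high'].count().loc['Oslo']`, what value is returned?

group by city, count of high:
city
Cairo    6
Oslo     2
Quito    3
Name: high, dtype: int64
Taking the value at index 'Oslo' gives 2.

2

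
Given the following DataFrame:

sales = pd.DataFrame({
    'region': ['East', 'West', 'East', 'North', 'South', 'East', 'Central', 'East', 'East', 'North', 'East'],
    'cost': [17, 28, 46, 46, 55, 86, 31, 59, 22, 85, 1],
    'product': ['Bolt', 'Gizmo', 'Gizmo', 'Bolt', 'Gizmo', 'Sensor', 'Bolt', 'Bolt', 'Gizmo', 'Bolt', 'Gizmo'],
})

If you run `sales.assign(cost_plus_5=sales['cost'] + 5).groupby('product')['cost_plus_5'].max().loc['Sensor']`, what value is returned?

add column cost_plus_5 = sales['cost'] + 5:
     region  cost product  cost_plus_5
0      East    17    Bolt           22
1      West    28   Gizmo           33
2      East    46   Gizmo           51
3     North    46    Bolt           51
4     South    55   Gizmo           60
5      East    86  Sensor           91
6   Central    31    Bolt           36
7      East    59    Bolt           64
8      East    22   Gizmo           27
9     North    85    Bolt           90
10     East     1   Gizmo            6
group by product, max of cost_plus_5:
product
Bolt      90
Gizmo     60
Sensor    91
Name: cost_plus_5, dtype: int64
Reading off the value at index 'Sensor', we get 91.

91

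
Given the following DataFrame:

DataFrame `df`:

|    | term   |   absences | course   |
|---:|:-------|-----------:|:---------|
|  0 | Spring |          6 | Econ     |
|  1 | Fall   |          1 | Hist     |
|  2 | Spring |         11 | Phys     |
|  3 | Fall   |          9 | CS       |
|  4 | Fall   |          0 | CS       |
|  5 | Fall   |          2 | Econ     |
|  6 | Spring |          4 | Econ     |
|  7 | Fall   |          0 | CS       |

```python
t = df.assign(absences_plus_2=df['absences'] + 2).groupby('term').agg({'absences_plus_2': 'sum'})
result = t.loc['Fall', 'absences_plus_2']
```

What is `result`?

22

add column absences_plus_2 = df['absences'] + 2:
     term  absences course  absences_plus_2
0  Spring         6   Econ                8
1    Fall         1   Hist                3
2  Spring        11   Phys               13
3    Fall         9     CS               11
4    Fall         0     CS                2
5    Fall         2   Econ                4
6  Spring         4   Econ                6
7    Fall         0     CS                2
group by term, sum of absences_plus_2:
        absences_plus_2
term                   
Fall                 22
Spring               27
value at row 'Fall', column 'absences_plus_2' → 22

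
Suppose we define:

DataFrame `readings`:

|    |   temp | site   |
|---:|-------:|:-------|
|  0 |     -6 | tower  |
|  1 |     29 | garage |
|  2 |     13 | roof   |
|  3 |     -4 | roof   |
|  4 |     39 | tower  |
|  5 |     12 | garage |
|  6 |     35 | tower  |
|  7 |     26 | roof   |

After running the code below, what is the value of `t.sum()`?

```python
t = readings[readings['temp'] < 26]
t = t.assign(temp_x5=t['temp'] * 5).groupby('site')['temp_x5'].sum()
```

75

filter rows where temp < 26:
   temp    site
0    -6   tower
2    13    roof
3    -4    roof
5    12  garage
add column temp_x5 = t['temp'] * 5:
   temp    site  temp_x5
0    -6   tower      -30
2    13    roof       65
3    -4    roof      -20
5    12  garage       60
group by site, sum of temp_x5:
site
garage    60
roof      45
tower    -30
Name: temp_x5, dtype: int64
Finally, sum of the resulting series = 75.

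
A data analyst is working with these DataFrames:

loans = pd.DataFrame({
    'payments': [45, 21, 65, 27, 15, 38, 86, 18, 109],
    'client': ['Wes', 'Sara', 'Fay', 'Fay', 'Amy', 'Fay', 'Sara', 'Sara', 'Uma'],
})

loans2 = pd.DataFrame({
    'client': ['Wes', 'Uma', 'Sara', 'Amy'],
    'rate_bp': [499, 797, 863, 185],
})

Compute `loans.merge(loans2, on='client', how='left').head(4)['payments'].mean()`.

merge on 'client' (how='left') → 9 rows:
   payments client  rate_bp
0        45    Wes    499.0
1        21   Sara    863.0
2        65    Fay      NaN
3        27    Fay      NaN
4        15    Amy    185.0
5        38    Fay      NaN
6        86   Sara    863.0
7        18   Sara    863.0
8       109    Uma    797.0
take first 4 rows:
   payments client  rate_bp
0        45    Wes    499.0
1        21   Sara    863.0
2        65    Fay      NaN
3        27    Fay      NaN
Finally, mean of column 'payments' = 39.5.

39.5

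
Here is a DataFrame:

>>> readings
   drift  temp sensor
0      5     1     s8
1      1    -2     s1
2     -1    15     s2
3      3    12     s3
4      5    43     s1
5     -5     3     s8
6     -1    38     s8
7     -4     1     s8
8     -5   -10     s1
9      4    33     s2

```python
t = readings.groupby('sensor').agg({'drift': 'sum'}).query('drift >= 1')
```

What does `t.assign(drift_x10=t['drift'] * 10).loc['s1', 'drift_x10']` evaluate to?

group by sensor, sum of drift:
        drift
sensor       
s1          1
s2          3
s3          3
s8         -5
filter rows where drift >= 1:
        drift
sensor       
s1          1
s2          3
s3          3
add column drift_x10 = t['drift'] * 10:
        drift  drift_x10
sensor                  
s1          1         10
s2          3         30
s3          3         30

10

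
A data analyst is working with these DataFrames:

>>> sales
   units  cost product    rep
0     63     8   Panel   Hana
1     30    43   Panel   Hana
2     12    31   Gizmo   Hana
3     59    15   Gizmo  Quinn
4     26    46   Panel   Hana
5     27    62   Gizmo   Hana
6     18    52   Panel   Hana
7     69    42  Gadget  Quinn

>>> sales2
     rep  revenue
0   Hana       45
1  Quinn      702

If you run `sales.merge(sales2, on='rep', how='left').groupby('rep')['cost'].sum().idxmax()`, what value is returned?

Hana

merge on 'rep' (how='left') → 8 rows:
   units  cost product    rep  revenue
0     63     8   Panel   Hana       45
1     30    43   Panel   Hana       45
2     12    31   Gizmo   Hana       45
3     59    15   Gizmo  Quinn      702
4     26    46   Panel   Hana       45
5     27    62   Gizmo   Hana       45
6     18    52   Panel   Hana       45
7     69    42  Gadget  Quinn      702
group by rep, sum of cost:
rep
Hana     242
Quinn     57
Name: cost, dtype: int64
Hence Hana.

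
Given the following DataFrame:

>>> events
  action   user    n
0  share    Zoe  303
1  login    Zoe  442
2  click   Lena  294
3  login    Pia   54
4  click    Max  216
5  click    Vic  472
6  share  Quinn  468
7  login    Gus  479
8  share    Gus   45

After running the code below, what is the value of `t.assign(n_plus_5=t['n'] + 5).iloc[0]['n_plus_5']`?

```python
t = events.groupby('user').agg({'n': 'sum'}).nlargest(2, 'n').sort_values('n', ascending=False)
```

group by user, sum of n:
         n
user      
Gus    524
Lena   294
Max    216
Pia     54
Quinn  468
Vic    472
Zoe    745
take 2 rows with largest n:
        n
user     
Zoe   745
Gus   524
sort by n descending:
        n
user     
Zoe   745
Gus   524
add column n_plus_5 = t['n'] + 5:
        n  n_plus_5
user               
Zoe   745       750
Gus   524       529
Finally, value at position 0, column 'n_plus_5' = 750.

750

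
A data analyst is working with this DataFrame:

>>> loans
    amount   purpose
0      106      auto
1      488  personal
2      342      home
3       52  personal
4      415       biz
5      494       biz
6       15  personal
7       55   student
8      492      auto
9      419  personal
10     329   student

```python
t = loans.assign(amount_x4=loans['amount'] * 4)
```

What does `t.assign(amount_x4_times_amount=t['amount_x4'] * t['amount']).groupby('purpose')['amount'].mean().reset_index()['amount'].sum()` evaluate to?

1531.0

add column amount_x4 = loans['amount'] * 4:
    amount   purpose  amount_x4
0      106      auto        424
1      488  personal       1952
2      342      home       1368
3       52  personal        208
4      415       biz       1660
5      494       biz       1976
6       15  personal         60
7       55   student        220
8      492      auto       1968
9      419  personal       1676
10     329   student       1316
add column amount_x4_times_amount = t['amount_x4'] * t['amount']:
    amount   purpose  amount_x4  amount_x4_times_amount
0      106      auto        424                   44944
1      488  personal       1952                  952576
2      342      home       1368                  467856
3       52  personal        208                   10816
4      415       biz       1660                  688900
5      494       biz       1976                  976144
6       15  personal         60                     900
7       55   student        220                   12100
8      492      auto       1968                  968256
9      419  personal       1676                  702244
10     329   student       1316                  432964
group by purpose, mean of amount:
purpose
auto        299.0
biz         454.5
home        342.0
personal    243.5
student     192.0
Name: amount, dtype: float64
reset_index():
    purpose  amount
0      auto   299.0
1       biz   454.5
2      home   342.0
3  personal   243.5
4   student   192.0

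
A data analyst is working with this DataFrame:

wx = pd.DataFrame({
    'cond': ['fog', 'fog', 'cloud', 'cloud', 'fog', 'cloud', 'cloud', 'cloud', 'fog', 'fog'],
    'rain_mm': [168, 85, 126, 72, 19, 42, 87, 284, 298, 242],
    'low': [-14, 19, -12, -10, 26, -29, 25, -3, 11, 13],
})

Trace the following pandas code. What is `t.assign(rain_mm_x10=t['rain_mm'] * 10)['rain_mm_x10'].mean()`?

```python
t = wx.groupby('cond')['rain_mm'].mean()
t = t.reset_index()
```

1423.0

group by cond, mean of rain_mm:
cond
cloud    122.2
fog      162.4
Name: rain_mm, dtype: float64
reset_index():
    cond  rain_mm
0  cloud    122.2
1    fog    162.4
add column rain_mm_x10 = t['rain_mm'] * 10:
    cond  rain_mm  rain_mm_x10
0  cloud    122.2       1222.0
1    fog    162.4       1624.0
Taking the mean of column 'rain_mm_x10' gives 1423.0.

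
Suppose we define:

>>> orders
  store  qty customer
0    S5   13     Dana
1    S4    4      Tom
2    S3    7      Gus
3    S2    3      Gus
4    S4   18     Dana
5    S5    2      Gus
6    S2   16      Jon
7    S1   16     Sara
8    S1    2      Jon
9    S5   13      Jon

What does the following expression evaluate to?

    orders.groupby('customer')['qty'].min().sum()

37

group by customer, min of qty:
customer
Dana    13
Gus      2
Jon      2
Sara    16
Tom      4
Name: qty, dtype: int64
Then the sum of the resulting series: 37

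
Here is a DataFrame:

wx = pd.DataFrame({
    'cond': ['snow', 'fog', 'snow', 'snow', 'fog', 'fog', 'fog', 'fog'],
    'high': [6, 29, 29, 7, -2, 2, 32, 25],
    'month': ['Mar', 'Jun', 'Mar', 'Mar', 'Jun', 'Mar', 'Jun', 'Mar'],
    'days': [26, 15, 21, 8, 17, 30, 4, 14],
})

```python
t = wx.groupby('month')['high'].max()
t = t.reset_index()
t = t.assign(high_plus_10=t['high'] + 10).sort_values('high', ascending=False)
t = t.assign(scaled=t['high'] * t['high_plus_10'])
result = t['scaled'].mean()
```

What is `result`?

group by month, max of high:
month
Jun    32
Mar    29
Name: high, dtype: int64
reset_index():
  month  high
0   Jun    32
1   Mar    29
add column high_plus_10 = t['high'] + 10:
  month  high  high_plus_10
0   Jun    32            42
1   Mar    29            39
sort by high descending:
  month  high  high_plus_10
0   Jun    32            42
1   Mar    29            39
add column scaled = t['high'] * t['high_plus_10']:
  month  high  high_plus_10  scaled
0   Jun    32            42    1344
1   Mar    29            39    1131

1237.5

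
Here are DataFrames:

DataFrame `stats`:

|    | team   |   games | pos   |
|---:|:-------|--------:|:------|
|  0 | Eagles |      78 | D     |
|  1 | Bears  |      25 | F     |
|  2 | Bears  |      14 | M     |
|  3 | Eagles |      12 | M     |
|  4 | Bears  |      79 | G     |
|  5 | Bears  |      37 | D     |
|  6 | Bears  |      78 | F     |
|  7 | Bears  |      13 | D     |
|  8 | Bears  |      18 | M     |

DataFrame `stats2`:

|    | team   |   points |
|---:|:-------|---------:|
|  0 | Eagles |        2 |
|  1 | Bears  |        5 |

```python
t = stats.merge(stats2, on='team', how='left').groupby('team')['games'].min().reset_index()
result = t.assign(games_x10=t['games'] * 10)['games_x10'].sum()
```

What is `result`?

250

merge on 'team' (how='left') → 9 rows:
     team  games pos  points
0  Eagles     78   D       2
1   Bears     25   F       5
2   Bears     14   M       5
3  Eagles     12   M       2
4   Bears     79   G       5
5   Bears     37   D       5
6   Bears     78   F       5
7   Bears     13   D       5
8   Bears     18   M       5
group by team, min of games:
team
Bears     13
Eagles    12
Name: games, dtype: int64
reset_index():
     team  games
0   Bears     13
1  Eagles     12
add column games_x10 = t['games'] * 10:
     team  games  games_x10
0   Bears     13        130
1  Eagles     12        120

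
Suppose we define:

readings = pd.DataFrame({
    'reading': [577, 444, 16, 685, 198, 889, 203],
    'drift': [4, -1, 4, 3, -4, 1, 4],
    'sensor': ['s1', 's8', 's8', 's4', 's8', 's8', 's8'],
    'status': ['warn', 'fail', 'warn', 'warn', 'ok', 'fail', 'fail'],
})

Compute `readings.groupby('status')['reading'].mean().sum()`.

1136.0

group by status, mean of reading:
status
fail    512.0
ok      198.0
warn    426.0
Name: reading, dtype: float64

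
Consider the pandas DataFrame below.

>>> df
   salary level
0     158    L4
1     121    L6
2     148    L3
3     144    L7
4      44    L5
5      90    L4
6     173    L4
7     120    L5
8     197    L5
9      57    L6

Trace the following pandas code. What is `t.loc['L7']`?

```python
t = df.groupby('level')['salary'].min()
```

144

group by level, min of salary:
level
L3    148
L4     90
L5     44
L6     57
L7    144
Name: salary, dtype: int64
Then the value at index 'L7': 144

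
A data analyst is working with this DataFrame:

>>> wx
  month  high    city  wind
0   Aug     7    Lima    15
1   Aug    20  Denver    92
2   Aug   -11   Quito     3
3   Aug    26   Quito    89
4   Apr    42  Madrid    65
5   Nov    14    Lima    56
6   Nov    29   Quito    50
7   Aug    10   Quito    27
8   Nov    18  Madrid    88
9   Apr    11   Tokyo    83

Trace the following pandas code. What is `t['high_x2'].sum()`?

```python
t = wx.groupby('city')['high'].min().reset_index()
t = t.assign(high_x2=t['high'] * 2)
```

90

group by city, min of high:
city
Denver    20
Lima       7
Madrid    18
Quito    -11
Tokyo     11
Name: high, dtype: int64
reset_index():
     city  high
0  Denver    20
1    Lima     7
2  Madrid    18
3   Quito   -11
4   Tokyo    11
add column high_x2 = t['high'] * 2:
     city  high  high_x2
0  Denver    20       40
1    Lima     7       14
2  Madrid    18       36
3   Quito   -11      -22
4   Tokyo    11       22
So sum() = 90.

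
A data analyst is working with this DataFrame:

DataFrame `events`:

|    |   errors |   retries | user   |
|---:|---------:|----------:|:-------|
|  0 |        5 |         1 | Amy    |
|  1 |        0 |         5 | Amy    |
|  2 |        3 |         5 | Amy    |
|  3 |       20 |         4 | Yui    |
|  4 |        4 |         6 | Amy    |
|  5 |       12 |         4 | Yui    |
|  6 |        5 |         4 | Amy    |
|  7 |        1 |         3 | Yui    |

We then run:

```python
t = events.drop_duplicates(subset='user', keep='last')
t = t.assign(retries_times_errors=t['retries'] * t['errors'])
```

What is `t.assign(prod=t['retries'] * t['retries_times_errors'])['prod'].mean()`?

44.5

drop duplicate user (keep=last):
   errors  retries user
6       5        4  Amy
7       1        3  Yui
add column retries_times_errors = t['retries'] * t['errors']:
   errors  retries user  retries_times_errors
6       5        4  Amy                    20
7       1        3  Yui                     3
add column prod = t['retries'] * t['retries_times_errors']:
   errors  retries user  retries_times_errors  prod
6       5        4  Amy                    20    80
7       1        3  Yui                     3     9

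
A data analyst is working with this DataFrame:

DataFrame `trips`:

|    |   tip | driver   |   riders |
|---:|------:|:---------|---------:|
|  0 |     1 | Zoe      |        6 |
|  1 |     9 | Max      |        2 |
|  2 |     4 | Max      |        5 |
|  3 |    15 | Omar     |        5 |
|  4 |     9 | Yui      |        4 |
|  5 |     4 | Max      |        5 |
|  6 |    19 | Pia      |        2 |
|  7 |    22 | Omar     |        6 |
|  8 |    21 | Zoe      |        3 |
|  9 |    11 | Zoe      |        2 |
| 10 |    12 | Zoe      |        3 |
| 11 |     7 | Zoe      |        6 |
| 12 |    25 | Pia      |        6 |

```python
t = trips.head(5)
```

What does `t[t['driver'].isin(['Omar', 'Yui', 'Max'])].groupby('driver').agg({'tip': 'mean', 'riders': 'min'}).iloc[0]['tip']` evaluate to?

6.5

take first 5 rows:
   tip driver  riders
0    1    Zoe       6
1    9    Max       2
2    4    Max       5
3   15   Omar       5
4    9    Yui       4
filter rows where driver in ['Omar', 'Yui', 'Max']:
   tip driver  riders
1    9    Max       2
2    4    Max       5
3   15   Omar       5
4    9    Yui       4
group by driver: mean(tip), min(riders):
         tip  riders
driver              
Max      6.5       2
Omar    15.0       5
Yui      9.0       4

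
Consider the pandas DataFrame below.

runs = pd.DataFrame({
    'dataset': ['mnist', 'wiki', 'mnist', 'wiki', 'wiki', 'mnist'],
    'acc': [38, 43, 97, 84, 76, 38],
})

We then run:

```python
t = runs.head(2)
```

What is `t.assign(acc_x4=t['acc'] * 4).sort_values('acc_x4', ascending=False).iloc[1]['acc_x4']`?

take first 2 rows:
  dataset  acc
0   mnist   38
1    wiki   43
add column acc_x4 = t['acc'] * 4:
  dataset  acc  acc_x4
0   mnist   38     152
1    wiki   43     172
sort by acc_x4 descending:
  dataset  acc  acc_x4
1    wiki   43     172
0   mnist   38     152

152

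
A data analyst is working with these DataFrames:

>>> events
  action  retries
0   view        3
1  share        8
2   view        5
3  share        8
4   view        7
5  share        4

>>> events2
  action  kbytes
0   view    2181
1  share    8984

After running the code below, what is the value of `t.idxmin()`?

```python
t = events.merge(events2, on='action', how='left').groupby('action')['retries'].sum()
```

merge on 'action' (how='left') → 6 rows:
  action  retries  kbytes
0   view        3    2181
1  share        8    8984
2   view        5    2181
3  share        8    8984
4   view        7    2181
5  share        4    8984
group by action, sum of retries:
action
share    20
view     15
Name: retries, dtype: int64

view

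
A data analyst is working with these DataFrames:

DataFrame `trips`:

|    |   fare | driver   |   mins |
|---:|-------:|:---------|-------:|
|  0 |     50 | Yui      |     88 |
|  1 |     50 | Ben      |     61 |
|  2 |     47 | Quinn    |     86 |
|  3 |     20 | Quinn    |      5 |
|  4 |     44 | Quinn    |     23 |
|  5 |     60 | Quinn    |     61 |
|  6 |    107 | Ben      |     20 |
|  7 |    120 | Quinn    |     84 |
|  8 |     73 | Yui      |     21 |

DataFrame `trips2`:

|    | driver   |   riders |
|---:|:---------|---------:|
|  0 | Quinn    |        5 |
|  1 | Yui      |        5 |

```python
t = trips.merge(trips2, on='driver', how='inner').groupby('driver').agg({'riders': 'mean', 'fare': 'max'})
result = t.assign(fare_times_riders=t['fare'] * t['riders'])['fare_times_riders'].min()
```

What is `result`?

365.0

merge on 'driver' (how='inner') → 7 rows:
   fare driver  mins  riders
0    50    Yui    88       5
1    47  Quinn    86       5
2    20  Quinn     5       5
3    44  Quinn    23       5
4    60  Quinn    61       5
5   120  Quinn    84       5
6    73    Yui    21       5
group by driver: mean(riders), max(fare):
        riders  fare
driver              
Quinn      5.0   120
Yui        5.0    73
add column fare_times_riders = t['fare'] * t['riders']:
        riders  fare  fare_times_riders
driver                                 
Quinn      5.0   120              600.0
Yui        5.0    73              365.0
min of column 'fare_times_riders' → 365.0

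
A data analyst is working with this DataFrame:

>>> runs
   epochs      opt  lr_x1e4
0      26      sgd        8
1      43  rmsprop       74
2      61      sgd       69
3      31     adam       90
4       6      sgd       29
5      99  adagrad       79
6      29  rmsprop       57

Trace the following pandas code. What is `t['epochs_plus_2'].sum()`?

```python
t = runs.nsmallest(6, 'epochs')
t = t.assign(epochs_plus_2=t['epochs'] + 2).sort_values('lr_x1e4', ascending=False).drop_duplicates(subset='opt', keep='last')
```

92

take 6 rows with smallest epochs:
   epochs      opt  lr_x1e4
4       6      sgd       29
0      26      sgd        8
6      29  rmsprop       57
3      31     adam       90
1      43  rmsprop       74
2      61      sgd       69
add column epochs_plus_2 = t['epochs'] + 2:
   epochs      opt  lr_x1e4  epochs_plus_2
4       6      sgd       29              8
0      26      sgd        8             28
6      29  rmsprop       57             31
3      31     adam       90             33
1      43  rmsprop       74             45
2      61      sgd       69             63
sort by lr_x1e4 descending:
   epochs      opt  lr_x1e4  epochs_plus_2
3      31     adam       90             33
1      43  rmsprop       74             45
2      61      sgd       69             63
6      29  rmsprop       57             31
4       6      sgd       29              8
0      26      sgd        8             28
drop duplicate opt (keep=last):
   epochs      opt  lr_x1e4  epochs_plus_2
3      31     adam       90             33
6      29  rmsprop       57             31
0      26      sgd        8             28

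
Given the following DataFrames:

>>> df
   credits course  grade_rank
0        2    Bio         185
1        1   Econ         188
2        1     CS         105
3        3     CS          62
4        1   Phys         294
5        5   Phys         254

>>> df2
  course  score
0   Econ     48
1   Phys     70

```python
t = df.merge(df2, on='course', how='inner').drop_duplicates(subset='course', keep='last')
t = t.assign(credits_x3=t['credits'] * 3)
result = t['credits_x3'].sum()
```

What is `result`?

18

merge on 'course' (how='inner') → 3 rows:
   credits course  grade_rank  score
0        1   Econ         188     48
1        1   Phys         294     70
2        5   Phys         254     70
drop duplicate course (keep=last):
   credits course  grade_rank  score
0        1   Econ         188     48
2        5   Phys         254     70
add column credits_x3 = t['credits'] * 3:
   credits course  grade_rank  score  credits_x3
0        1   Econ         188     48           3
2        5   Phys         254     70          15
Then the sum of column 'credits_x3': 18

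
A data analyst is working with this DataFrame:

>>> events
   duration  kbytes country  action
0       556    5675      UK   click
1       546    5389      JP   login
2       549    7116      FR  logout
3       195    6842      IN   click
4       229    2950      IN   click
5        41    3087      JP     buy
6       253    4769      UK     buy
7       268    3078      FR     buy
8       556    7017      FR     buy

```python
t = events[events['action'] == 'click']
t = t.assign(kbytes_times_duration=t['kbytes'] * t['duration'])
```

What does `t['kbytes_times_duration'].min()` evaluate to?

675550

filter rows where action == 'click':
   duration  kbytes country action
0       556    5675      UK  click
3       195    6842      IN  click
4       229    2950      IN  click
add column kbytes_times_duration = t['kbytes'] * t['duration']:
   duration  kbytes country action  kbytes_times_duration
0       556    5675      UK  click                3155300
3       195    6842      IN  click                1334190
4       229    2950      IN  click                 675550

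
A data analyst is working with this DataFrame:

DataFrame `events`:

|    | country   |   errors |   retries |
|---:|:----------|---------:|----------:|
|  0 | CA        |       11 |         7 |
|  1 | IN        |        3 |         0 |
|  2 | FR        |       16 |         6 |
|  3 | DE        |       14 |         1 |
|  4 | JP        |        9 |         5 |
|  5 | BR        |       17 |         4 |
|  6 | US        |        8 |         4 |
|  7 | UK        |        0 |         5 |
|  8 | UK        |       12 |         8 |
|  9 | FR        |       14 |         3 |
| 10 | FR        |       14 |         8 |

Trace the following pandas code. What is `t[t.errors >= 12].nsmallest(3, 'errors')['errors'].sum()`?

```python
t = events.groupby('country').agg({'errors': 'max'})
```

group by country, max of errors:
         errors
country        
BR           17
CA           11
DE           14
FR           16
IN            3
JP            9
UK           12
US            8
filter rows where errors >= 12:
         errors
country        
BR           17
DE           14
FR           16
UK           12
take 3 rows with smallest errors:
         errors
country        
UK           12
DE           14
FR           16

42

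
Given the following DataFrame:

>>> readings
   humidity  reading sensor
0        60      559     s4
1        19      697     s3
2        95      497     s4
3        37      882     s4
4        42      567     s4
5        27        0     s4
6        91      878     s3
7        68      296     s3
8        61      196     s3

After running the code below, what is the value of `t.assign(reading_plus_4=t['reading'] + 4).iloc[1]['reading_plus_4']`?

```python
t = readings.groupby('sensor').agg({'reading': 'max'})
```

group by sensor, max of reading:
        reading
sensor         
s3          878
s4          882
add column reading_plus_4 = t['reading'] + 4:
        reading  reading_plus_4
sensor                         
s3          878             882
s4          882             886

886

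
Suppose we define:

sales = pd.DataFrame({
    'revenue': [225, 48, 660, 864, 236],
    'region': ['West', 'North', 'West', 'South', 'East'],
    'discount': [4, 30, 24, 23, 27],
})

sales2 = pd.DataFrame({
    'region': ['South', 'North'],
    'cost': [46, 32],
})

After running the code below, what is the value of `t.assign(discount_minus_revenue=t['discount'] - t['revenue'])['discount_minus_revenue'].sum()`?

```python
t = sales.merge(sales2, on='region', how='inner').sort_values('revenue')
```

merge on 'region' (how='inner') → 2 rows:
   revenue region  discount  cost
0       48  North        30    32
1      864  South        23    46
sort by revenue:
   revenue region  discount  cost
0       48  North        30    32
1      864  South        23    46
add column discount_minus_revenue = t['discount'] - t['revenue']:
   revenue region  discount  cost  discount_minus_revenue
0       48  North        30    32                     -18
1      864  South        23    46                    -841

-859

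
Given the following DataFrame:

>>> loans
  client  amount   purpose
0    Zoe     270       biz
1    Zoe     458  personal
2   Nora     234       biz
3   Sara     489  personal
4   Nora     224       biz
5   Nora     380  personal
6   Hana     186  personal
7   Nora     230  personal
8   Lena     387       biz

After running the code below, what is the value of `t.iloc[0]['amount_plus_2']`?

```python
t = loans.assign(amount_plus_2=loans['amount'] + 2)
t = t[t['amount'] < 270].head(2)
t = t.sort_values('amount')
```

add column amount_plus_2 = loans['amount'] + 2:
  client  amount   purpose  amount_plus_2
0    Zoe     270       biz            272
1    Zoe     458  personal            460
2   Nora     234       biz            236
3   Sara     489  personal            491
4   Nora     224       biz            226
5   Nora     380  personal            382
6   Hana     186  personal            188
7   Nora     230  personal            232
8   Lena     387       biz            389
filter rows where amount < 270:
  client  amount   purpose  amount_plus_2
2   Nora     234       biz            236
4   Nora     224       biz            226
6   Hana     186  personal            188
7   Nora     230  personal            232
take first 2 rows:
  client  amount purpose  amount_plus_2
2   Nora     234     biz            236
4   Nora     224     biz            226
sort by amount:
  client  amount purpose  amount_plus_2
4   Nora     224     biz            226
2   Nora     234     biz            236

226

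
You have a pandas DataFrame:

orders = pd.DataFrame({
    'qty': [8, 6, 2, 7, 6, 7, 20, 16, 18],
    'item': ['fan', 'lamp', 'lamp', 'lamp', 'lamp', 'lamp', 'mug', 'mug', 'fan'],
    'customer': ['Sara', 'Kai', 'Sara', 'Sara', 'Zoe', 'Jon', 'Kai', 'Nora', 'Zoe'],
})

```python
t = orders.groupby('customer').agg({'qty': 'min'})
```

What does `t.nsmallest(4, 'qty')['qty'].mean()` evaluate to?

5.25

group by customer, min of qty:
          qty
customer     
Jon         7
Kai         6
Nora       16
Sara        2
Zoe         6
take 4 rows with smallest qty:
          qty
customer     
Sara        2
Kai         6
Zoe         6
Jon         7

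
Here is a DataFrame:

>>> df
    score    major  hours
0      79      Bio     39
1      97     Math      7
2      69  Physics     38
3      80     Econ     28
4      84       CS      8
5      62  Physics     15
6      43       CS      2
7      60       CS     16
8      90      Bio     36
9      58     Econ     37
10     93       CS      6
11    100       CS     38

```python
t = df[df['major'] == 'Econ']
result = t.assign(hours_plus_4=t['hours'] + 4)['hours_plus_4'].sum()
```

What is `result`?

filter rows where major == 'Econ':
   score major  hours
3     80  Econ     28
9     58  Econ     37
add column hours_plus_4 = t['hours'] + 4:
   score major  hours  hours_plus_4
3     80  Econ     28            32
9     58  Econ     37            41

73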